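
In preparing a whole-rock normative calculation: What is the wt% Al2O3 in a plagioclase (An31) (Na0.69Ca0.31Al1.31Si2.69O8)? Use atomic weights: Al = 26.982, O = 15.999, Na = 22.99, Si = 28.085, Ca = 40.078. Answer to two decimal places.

Molar mass of Na0.69Ca0.31Al1.31Si2.69O8 = 0.69·22.99 + 0.31·40.078 + 1.31·26.982 + 2.69·28.085 + 8·15.999 = 267.174 g/mol.
Each formula unit contains 1.31 Al, equivalent to 1.31/2 = 0.6550 mol Al2O3.
M(Al2O3) = 2×26.982 + 3×15.999 = 101.961 g/mol.
Mass of Al2O3 per formula unit = 0.6550 × 101.961 = 66.784 g.
Al2O3 wt% = 66.784 / 267.174 × 100 = 25.00%.

25.00 wt%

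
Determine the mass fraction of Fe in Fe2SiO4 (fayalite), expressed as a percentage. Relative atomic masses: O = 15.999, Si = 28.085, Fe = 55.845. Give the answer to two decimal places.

54.81 mass %

Formula mass = 2*55.845 + 1*28.085 + 4*15.999 = 203.771 g/mol, of which 111.690 g is Fe.
So Fe makes up 111.690/203.771 = 0.5481 of the mass, i.e. 54.81%.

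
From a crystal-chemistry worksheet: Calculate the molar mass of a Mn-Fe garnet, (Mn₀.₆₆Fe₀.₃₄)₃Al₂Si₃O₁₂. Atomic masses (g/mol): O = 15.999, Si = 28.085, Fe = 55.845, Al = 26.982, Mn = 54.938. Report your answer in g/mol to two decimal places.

M = 1.98*54.938 + 1.02*55.845 + 2*26.982 + 3*28.085 + 12*15.999

495.95 g/mol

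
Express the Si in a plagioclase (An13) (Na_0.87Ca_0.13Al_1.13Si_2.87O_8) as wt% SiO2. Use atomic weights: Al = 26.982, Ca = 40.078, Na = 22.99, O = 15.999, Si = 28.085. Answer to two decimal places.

M(Na_0.87Ca_0.13Al_1.13Si_2.87O_8) = 264.297 g/mol; M(SiO2) = 60.083 g/mol.
Moles SiO2 per formula unit = 2.87 Si ÷ 1 = 2.8700.
SiO2 fraction = (2.8700 × 60.083) / 264.297 = 172.438/264.297 = 0.6524.

65.24 wt%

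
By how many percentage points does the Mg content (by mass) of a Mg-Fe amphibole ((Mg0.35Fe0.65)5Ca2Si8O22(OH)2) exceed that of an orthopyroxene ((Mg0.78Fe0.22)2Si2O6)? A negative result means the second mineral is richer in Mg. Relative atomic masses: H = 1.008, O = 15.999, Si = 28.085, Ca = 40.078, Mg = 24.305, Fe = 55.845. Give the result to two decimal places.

First mineral: 42.534 g Mg in 914.858 g formula = 4.65 wt% Mg.
Second mineral: 37.916 g Mg in 214.652 g formula = 17.66 wt% Mg.
4.65% − 17.66% gives a difference of -13.01 percentage points.

-13.01 percentage points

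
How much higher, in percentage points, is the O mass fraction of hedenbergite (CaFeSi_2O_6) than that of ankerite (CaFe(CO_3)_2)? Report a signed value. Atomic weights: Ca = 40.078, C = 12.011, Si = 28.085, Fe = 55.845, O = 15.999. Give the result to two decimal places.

-5.76 percentage points

M(CaFeSi_2O_6) = 248.087 g/mol, so wt% O = 95.994/248.087 × 100 = 38.69%.
M(CaFe(CO_3)_2) = 215.939 g/mol, so wt% O = 95.994/215.939 × 100 = 44.45%.
38.69 − 44.45 = -5.76 pp.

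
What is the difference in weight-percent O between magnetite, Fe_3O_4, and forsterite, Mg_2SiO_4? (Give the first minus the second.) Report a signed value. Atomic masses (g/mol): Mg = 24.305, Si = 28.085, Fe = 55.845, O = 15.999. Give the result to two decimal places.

-17.85 percentage points

First mineral: 63.996 g O in 231.531 g formula = 27.64 wt% O.
Second mineral: 63.996 g O in 140.691 g formula = 45.49 wt% O.
27.64% − 45.49% gives a difference of -17.85 percentage points.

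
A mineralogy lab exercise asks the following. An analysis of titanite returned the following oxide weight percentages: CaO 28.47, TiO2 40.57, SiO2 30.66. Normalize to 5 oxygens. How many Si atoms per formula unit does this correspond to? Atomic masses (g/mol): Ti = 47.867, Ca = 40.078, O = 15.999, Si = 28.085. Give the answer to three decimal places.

CaO (M=56.077): mol = 0.50769; Ca = 0.50769, O = 0.50769.
TiO2 (M=79.865): mol = 0.50798; Ti = 0.50798, O = 1.01596.
SiO2 (M=60.083): mol = 0.51029; Si = 0.51029, O = 1.02058.
ΣO = 2.54423; factor = 5/ΣO = 1.96523.
Si apfu = 0.51029 × 1.96523 = 1.003.

1.003 Si apfu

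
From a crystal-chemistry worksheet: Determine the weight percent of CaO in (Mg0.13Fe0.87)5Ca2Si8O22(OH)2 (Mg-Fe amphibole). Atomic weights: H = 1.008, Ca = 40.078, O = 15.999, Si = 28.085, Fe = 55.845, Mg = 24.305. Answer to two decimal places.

11.81 wt%

M((Mg0.13Fe0.87)5Ca2Si8O22(OH)2) = 949.552 g/mol; M(CaO) = 56.077 g/mol.
Moles CaO per formula unit = 2 Ca ÷ 1 = 2.0000.
CaO fraction = (2.0000 × 56.077) / 949.552 = 112.154/949.552 = 0.1181.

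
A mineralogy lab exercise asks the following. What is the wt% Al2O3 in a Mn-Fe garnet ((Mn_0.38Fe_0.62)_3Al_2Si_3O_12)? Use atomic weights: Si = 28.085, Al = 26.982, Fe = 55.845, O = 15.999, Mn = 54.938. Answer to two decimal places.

M((Mn_0.38Fe_0.62)_3Al_2Si_3O_12) = 496.708 g/mol; M(Al2O3) = 101.961 g/mol.
Moles Al2O3 per formula unit = 2 Al ÷ 2 = 1.0000.
Al2O3 fraction = (1.0000 × 101.961) / 496.708 = 101.961/496.708 = 0.2053.

20.53 wt%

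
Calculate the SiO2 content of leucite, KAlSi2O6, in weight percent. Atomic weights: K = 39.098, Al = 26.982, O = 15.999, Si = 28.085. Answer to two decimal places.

55.06 wt%

M(KAlSi2O6) = 218.244 g/mol; M(SiO2) = 60.083 g/mol.
Moles SiO2 per formula unit = 2 Si ÷ 1 = 2.0000.
SiO2 fraction = (2.0000 × 60.083) / 218.244 = 120.166/218.244 = 0.5506.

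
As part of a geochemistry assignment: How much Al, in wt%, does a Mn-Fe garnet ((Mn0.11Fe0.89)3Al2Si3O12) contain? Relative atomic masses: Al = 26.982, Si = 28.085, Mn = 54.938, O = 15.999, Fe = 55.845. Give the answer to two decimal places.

Molar mass of (Mn0.11Fe0.89)3Al2Si3O12: 0.33×54.938 + 2.67×55.845 + 2×26.982 + 3×28.085 + 12×15.999 = 497.443 g/mol.
Mass of Al per formula unit: 2 × 26.982 = 53.964 g.
Weight fraction Al = 53.964 / 497.443 = 0.1085.

10.85 wt%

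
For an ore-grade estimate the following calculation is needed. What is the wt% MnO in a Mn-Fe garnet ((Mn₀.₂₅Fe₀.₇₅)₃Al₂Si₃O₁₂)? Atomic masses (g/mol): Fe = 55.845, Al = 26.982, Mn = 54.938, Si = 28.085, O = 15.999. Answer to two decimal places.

Formula mass = 497.062 g/mol.
0.75 Mn → 0.7500 mol MnO per formula unit; M(MnO) = 70.937, so MnO mass = 53.203 g.
53.203/497.062 × 100 = 10.70 wt%.

10.70 wt%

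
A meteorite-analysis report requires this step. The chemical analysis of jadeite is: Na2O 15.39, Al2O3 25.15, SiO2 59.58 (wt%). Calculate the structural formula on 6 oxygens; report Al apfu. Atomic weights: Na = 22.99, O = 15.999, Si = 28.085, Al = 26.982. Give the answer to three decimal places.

0.996 Al apfu

Na2O (M=61.979): mol = 0.24831; Na = 0.49662, O = 0.24831.
Al2O3 (M=101.961): mol = 0.24666; Al = 0.49332, O = 0.73998.
SiO2 (M=60.083): mol = 0.99163; Si = 0.99163, O = 1.98326.
ΣO = 2.97155; factor = 6/ΣO = 2.01915.
Al apfu = 0.49332 × 2.01915 = 0.996.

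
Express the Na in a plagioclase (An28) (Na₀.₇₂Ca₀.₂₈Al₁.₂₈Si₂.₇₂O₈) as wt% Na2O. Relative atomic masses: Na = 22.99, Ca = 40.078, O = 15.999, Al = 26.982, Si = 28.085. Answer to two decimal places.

8.37 wt%

M(Na₀.₇₂Ca₀.₂₈Al₁.₂₈Si₂.₇₂O₈) = 266.695 g/mol; M(Na2O) = 61.979 g/mol.
Moles Na2O per formula unit = 0.72 Na ÷ 2 = 0.3600.
Na2O fraction = (0.3600 × 61.979) / 266.695 = 22.312/266.695 = 0.0837.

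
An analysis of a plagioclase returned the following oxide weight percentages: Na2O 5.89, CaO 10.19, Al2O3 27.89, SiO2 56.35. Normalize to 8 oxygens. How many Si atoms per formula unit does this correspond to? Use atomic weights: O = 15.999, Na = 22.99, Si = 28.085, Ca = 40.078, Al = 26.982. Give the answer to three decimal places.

2.524 Si apfu

5.89 wt% Na2O ÷ 61.979 g/mol = 0.09503 mol, giving 0.19006 Na and 0.09503 O.
10.19 wt% CaO ÷ 56.077 g/mol = 0.18171 mol, giving 0.18171 Ca and 0.18171 O.
27.89 wt% Al2O3 ÷ 101.961 g/mol = 0.27354 mol, giving 0.54708 Al and 0.82062 O.
56.35 wt% SiO2 ÷ 60.083 g/mol = 0.93787 mol, giving 0.93787 Si and 1.87574 O.
Oxygen sums to 2.97310; scaling by 8/2.97310 = 2.69079 puts the formula on 8 O.
Si: 0.93787 × 2.69079 = 2.524 atoms per formula unit.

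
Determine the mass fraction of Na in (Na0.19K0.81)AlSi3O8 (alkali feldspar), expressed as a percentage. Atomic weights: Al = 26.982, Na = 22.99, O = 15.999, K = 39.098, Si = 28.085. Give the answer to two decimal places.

Formula mass = 0.19×22.99 + 0.81×39.098 + 1×26.982 + 3×28.085 + 8×15.999 = 275.266 g/mol, of which 4.368 g is Na.
So Na makes up 4.368/275.266 = 0.0159 of the mass, i.e. 1.59%.

1.59 wt%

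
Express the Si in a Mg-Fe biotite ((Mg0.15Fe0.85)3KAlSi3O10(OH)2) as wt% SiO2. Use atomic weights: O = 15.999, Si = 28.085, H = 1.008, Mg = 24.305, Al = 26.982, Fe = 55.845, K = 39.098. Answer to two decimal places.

36.22 wt%

Molar mass of (Mg0.15Fe0.85)3KAlSi3O10(OH)2 = 0.45×24.305 + 2.55×55.845 + 1×39.098 + 1×26.982 + 3×28.085 + 12×15.999 + 2×1.008 = 497.681 g/mol.
Each formula unit contains 3 Si, equivalent to 3/1 = 3.0000 mol SiO2.
M(SiO2) = 1×28.085 + 2×15.999 = 60.083 g/mol.
Mass of SiO2 per formula unit = 3.0000 × 60.083 = 180.249 g.
SiO2 wt% = 180.249 / 497.681 × 100 = 36.22%.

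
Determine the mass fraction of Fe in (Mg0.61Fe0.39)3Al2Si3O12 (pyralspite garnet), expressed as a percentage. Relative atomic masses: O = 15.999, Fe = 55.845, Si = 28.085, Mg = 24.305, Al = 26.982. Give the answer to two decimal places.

14.85 mass %

Formula mass = 1.83·24.305 + 1.17·55.845 + 2·26.982 + 3·28.085 + 12·15.999 = 440.024 g/mol, of which 65.339 g is Fe.
So Fe makes up 65.339/440.024 = 0.1485 of the mass, i.e. 14.85%.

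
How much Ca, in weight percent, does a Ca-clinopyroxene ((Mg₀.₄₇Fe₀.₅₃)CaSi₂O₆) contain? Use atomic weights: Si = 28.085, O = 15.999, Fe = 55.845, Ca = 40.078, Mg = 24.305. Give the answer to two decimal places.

17.18 weight percent

Molar mass of (Mg₀.₄₇Fe₀.₅₃)CaSi₂O₆: 0.47*24.305 + 0.53*55.845 + 1*40.078 + 2*28.085 + 6*15.999 = 233.263 g/mol.
Mass of Ca per formula unit: 1 × 40.078 = 40.078 g.
Weight fraction Ca = 40.078 / 233.263 = 0.1718.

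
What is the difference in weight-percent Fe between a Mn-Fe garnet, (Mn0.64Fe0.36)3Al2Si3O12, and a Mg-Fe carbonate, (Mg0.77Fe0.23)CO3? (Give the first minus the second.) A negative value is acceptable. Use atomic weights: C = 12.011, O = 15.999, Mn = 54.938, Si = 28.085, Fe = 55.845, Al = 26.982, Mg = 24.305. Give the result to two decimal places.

Fe in (Mn0.64Fe0.36)3Al2Si3O12: molar mass 496.001 g/mol; 1.08×55.845 = 60.313 g → 12.16 wt%.
Fe in (Mg0.77Fe0.23)CO3: molar mass 91.567 g/mol; 0.23×55.845 = 12.844 g → 14.03 wt%.
Difference = 12.16 − 14.03 = -1.87 percentage points.

-1.87 percentage points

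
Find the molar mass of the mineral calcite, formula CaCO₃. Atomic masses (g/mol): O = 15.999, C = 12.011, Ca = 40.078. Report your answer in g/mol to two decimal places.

The formula mass is the sum 1*40.078 + 1*12.011 + 3*15.999.

100.09 g/mol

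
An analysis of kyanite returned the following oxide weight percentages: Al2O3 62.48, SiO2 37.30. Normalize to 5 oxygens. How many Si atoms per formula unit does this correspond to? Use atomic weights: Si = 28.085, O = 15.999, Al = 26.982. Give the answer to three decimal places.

1.008 Si apfu

62.48 wt% Al2O3 ÷ 101.961 g/mol = 0.61278 mol, giving 1.22556 Al and 1.83834 O.
37.30 wt% SiO2 ÷ 60.083 g/mol = 0.62081 mol, giving 0.62081 Si and 1.24162 O.
Oxygen sums to 3.07996; scaling by 5/3.07996 = 1.62340 puts the formula on 5 O.
Si: 0.62081 × 1.62340 = 1.008 atoms per formula unit.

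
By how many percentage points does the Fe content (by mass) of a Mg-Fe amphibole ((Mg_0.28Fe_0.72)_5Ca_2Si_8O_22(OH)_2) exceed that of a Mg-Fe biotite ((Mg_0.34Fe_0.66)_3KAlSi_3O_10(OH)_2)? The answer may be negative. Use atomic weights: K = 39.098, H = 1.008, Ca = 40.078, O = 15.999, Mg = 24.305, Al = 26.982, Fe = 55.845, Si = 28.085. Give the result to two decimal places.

M((Mg_0.28Fe_0.72)_5Ca_2Si_8O_22(OH)_2) = 925.897 g/mol, so wt% Fe = 201.042/925.897 × 100 = 21.71%.
M((Mg_0.34Fe_0.66)_3KAlSi_3O_10(OH)_2) = 479.703 g/mol, so wt% Fe = 110.573/479.703 × 100 = 23.05%.
21.71 − 23.05 = -1.34 pp.

-1.34 percentage points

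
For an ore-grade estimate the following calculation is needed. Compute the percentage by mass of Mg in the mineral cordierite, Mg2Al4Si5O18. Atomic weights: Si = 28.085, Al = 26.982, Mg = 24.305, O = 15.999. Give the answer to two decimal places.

Formula mass = 2*24.305 + 4*26.982 + 5*28.085 + 18*15.999 = 584.945 g/mol, of which 48.610 g is Mg.
So Mg makes up 48.610/584.945 = 0.0831 of the mass, i.e. 8.31%.

8.31 weight percent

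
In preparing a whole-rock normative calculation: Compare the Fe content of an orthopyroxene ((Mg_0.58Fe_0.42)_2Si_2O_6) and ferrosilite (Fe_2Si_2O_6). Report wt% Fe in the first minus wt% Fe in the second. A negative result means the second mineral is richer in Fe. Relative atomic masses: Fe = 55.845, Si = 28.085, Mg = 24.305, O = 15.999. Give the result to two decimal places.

-21.69 percentage points

M((Mg_0.58Fe_0.42)_2Si_2O_6) = 227.268 g/mol, so wt% Fe = 46.910/227.268 × 100 = 20.64%.
M(Fe_2Si_2O_6) = 263.854 g/mol, so wt% Fe = 111.690/263.854 × 100 = 42.33%.
20.64 − 42.33 = -21.69 pp.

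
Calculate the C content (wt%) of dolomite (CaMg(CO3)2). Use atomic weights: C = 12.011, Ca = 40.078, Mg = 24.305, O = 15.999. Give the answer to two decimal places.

13.03 wt%

M(CaMg(CO3)2) = 184.399 g/mol.
C contributes 2 × 12.011 = 24.022 g per mole.
24.022/184.399 = 0.1303 → 13.03%.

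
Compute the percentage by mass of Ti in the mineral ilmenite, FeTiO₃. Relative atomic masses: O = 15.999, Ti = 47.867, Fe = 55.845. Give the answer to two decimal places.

Formula mass = 1×55.845 + 1×47.867 + 3×15.999 = 151.709 g/mol, of which 47.867 g is Ti.
So Ti makes up 47.867/151.709 = 0.3155 of the mass, i.e. 31.55%.

31.55 weight percent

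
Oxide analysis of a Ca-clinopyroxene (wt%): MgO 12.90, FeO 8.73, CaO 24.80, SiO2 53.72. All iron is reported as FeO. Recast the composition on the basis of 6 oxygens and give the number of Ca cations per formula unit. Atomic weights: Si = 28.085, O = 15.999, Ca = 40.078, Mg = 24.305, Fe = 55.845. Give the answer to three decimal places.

0.993 Ca apfu

MgO: 12.90/40.304 = 0.32007 mol → 0.32007 mol Mg, 0.32007 mol O.
FeO: 8.73/71.844 = 0.12151 mol → 0.12151 mol Fe, 0.12151 mol O.
CaO: 24.80/56.077 = 0.44225 mol → 0.44225 mol Ca, 0.44225 mol O.
SiO2: 53.72/60.083 = 0.89410 mol → 0.89410 mol Si, 1.78820 mol O.
Total oxygen = 2.67203 mol. Normalization factor = 6/2.67203 = 2.24548.
Ca per 6 O = 0.44225 × 2.24548 = 0.993.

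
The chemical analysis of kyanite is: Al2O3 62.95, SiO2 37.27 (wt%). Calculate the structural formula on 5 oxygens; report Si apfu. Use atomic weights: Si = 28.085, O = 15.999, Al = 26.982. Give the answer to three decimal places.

1.003 Si apfu

Al2O3 (M=101.961): mol = 0.61739; Al = 1.23478, O = 1.85217.
SiO2 (M=60.083): mol = 0.62031; Si = 0.62031, O = 1.24062.
ΣO = 3.09279; factor = 5/ΣO = 1.61666.
Si apfu = 0.62031 × 1.61666 = 1.003.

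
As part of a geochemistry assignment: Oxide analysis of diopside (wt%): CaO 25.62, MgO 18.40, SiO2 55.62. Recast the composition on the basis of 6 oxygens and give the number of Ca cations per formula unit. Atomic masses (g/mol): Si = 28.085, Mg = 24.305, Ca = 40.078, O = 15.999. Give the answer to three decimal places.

0.991 Ca apfu

CaO (M=56.077): mol = 0.45687; Ca = 0.45687, O = 0.45687.
MgO (M=40.304): mol = 0.45653; Mg = 0.45653, O = 0.45653.
SiO2 (M=60.083): mol = 0.92572; Si = 0.92572, O = 1.85144.
ΣO = 2.76484; factor = 6/ΣO = 2.17011.
Ca apfu = 0.45687 × 2.17011 = 0.991.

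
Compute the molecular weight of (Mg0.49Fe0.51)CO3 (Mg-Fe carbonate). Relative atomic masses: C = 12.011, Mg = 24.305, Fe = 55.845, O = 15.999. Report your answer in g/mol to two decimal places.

M = 0.49×24.305 + 0.51×55.845 + 1×12.011 + 3×15.999

100.40 g/mol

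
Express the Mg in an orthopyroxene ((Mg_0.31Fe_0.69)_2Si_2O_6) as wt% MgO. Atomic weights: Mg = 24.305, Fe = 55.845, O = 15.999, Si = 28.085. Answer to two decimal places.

M((Mg_0.31Fe_0.69)_2Si_2O_6) = 244.299 g/mol; M(MgO) = 40.304 g/mol.
Moles MgO per formula unit = 0.62 Mg ÷ 1 = 0.6200.
MgO fraction = (0.6200 × 40.304) / 244.299 = 24.988/244.299 = 0.1023.

10.23 wt%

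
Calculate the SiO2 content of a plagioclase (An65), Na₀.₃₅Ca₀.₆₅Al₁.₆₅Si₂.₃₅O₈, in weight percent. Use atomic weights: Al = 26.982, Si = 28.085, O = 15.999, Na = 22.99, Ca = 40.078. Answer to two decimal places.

Molar mass of Na₀.₃₅Ca₀.₆₅Al₁.₆₅Si₂.₃₅O₈ = 0.35*22.99 + 0.65*40.078 + 1.65*26.982 + 2.35*28.085 + 8*15.999 = 272.609 g/mol.
Each formula unit contains 2.35 Si, equivalent to 2.35/1 = 2.3500 mol SiO2.
M(SiO2) = 1×28.085 + 2×15.999 = 60.083 g/mol.
Mass of SiO2 per formula unit = 2.3500 × 60.083 = 141.195 g.
SiO2 wt% = 141.195 / 272.609 × 100 = 51.79%.

51.79 wt%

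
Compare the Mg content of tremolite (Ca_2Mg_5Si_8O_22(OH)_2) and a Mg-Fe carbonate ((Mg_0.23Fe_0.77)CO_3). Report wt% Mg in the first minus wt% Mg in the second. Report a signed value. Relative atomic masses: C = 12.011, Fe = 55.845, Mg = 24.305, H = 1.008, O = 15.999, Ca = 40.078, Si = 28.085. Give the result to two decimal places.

M(Ca_2Mg_5Si_8O_22(OH)_2) = 812.353 g/mol, so wt% Mg = 121.525/812.353 × 100 = 14.96%.
M((Mg_0.23Fe_0.77)CO_3) = 108.599 g/mol, so wt% Mg = 5.590/108.599 × 100 = 5.15%.
14.96 − 5.15 = 9.81 pp.

9.81 percentage points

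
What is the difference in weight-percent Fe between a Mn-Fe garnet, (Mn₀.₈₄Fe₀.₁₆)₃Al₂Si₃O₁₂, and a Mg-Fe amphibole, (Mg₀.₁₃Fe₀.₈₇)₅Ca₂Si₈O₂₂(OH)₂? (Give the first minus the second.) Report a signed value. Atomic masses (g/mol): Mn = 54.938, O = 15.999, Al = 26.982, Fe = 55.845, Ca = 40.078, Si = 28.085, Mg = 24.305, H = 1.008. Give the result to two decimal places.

-20.17 percentage points

First mineral: 26.806 g Fe in 495.456 g formula = 5.41 wt% Fe.
Second mineral: 242.926 g Fe in 949.552 g formula = 25.58 wt% Fe.
5.41% − 25.58% gives a difference of -20.17 percentage points.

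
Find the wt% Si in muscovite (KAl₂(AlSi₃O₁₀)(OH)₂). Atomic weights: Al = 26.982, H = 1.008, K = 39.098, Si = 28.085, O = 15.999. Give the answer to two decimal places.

Molar mass of KAl₂(AlSi₃O₁₀)(OH)₂: 1×39.098 + 3×26.982 + 3×28.085 + 12×15.999 + 2×1.008 = 398.303 g/mol.
Mass of Si per formula unit: 3 × 28.085 = 84.255 g.
Weight fraction Si = 84.255 / 398.303 = 0.2115.

21.15 weight percent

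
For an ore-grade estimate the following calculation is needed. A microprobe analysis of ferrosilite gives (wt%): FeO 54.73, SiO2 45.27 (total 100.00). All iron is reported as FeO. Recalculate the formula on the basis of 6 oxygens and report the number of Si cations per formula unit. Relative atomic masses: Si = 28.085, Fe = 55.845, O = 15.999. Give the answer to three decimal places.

1.993 Si apfu

54.73 wt% FeO ÷ 71.844 g/mol = 0.76179 mol, giving 0.76179 Fe and 0.76179 O.
45.27 wt% SiO2 ÷ 60.083 g/mol = 0.75346 mol, giving 0.75346 Si and 1.50692 O.
Oxygen sums to 2.26871; scaling by 6/2.26871 = 2.64467 puts the formula on 6 O.
Si: 0.75346 × 2.64467 = 1.993 atoms per formula unit.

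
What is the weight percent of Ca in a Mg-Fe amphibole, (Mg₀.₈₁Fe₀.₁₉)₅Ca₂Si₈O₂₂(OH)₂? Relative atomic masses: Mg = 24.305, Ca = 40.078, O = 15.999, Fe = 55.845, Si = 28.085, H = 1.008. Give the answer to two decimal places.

9.52 weight percent

M((Mg₀.₈₁Fe₀.₁₉)₅Ca₂Si₈O₂₂(OH)₂) = 842.316 g/mol.
Ca contributes 2 × 40.078 = 80.156 g per mole.
80.156/842.316 = 0.0952 → 9.52%.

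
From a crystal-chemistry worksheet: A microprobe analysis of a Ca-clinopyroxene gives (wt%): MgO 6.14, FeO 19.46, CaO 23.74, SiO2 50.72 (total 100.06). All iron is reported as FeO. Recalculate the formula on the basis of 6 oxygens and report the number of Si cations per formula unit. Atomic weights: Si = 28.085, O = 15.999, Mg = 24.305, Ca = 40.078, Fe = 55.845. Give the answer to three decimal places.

MgO (M=40.304): mol = 0.15234; Mg = 0.15234, O = 0.15234.
FeO (M=71.844): mol = 0.27086; Fe = 0.27086, O = 0.27086.
CaO (M=56.077): mol = 0.42335; Ca = 0.42335, O = 0.42335.
SiO2 (M=60.083): mol = 0.84417; Si = 0.84417, O = 1.68834.
ΣO = 2.53489; factor = 6/ΣO = 2.36697.
Si apfu = 0.84417 × 2.36697 = 1.998.

1.998 Si apfu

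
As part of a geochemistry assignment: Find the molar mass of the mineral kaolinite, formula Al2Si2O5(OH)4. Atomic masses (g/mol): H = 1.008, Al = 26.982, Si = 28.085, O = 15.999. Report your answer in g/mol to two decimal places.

258.16 g/mol

M = 2*26.982 + 2*28.085 + 9*15.999 + 4*1.008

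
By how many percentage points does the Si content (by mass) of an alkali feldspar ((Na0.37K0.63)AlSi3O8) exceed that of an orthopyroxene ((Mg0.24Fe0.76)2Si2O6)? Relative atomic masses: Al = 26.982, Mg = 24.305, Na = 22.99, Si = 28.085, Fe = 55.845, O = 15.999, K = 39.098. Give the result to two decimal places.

8.35 percentage points

Si in (Na0.37K0.63)AlSi3O8: molar mass 272.367 g/mol; 3×28.085 = 84.255 g → 30.93 wt%.
Si in (Mg0.24Fe0.76)2Si2O6: molar mass 248.715 g/mol; 2×28.085 = 56.170 g → 22.58 wt%.
Difference = 30.93 − 22.58 = 8.35 percentage points.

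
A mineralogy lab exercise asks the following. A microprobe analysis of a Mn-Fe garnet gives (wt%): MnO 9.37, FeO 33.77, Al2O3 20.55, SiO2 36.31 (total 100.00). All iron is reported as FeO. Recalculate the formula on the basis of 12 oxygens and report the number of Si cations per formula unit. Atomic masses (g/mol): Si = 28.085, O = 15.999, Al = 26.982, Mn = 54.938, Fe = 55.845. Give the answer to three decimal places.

3.002 Si apfu

MnO: 9.37/70.937 = 0.13209 mol → 0.13209 mol Mn, 0.13209 mol O.
FeO: 33.77/71.844 = 0.47005 mol → 0.47005 mol Fe, 0.47005 mol O.
Al2O3: 20.55/101.961 = 0.20155 mol → 0.40310 mol Al, 0.60465 mol O.
SiO2: 36.31/60.083 = 0.60433 mol → 0.60433 mol Si, 1.20866 mol O.
Total oxygen = 2.41545 mol. Normalization factor = 12/2.41545 = 4.96802.
Si per 12 O = 0.60433 × 4.96802 = 3.002.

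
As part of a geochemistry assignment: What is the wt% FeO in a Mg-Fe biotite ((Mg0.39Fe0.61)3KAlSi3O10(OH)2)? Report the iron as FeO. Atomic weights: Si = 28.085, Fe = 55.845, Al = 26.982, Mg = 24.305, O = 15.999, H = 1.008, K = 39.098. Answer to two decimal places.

Formula mass = 474.972 g/mol.
1.83 Fe → 1.8300 mol FeO per formula unit; M(FeO) = 71.844, so FeO mass = 131.475 g.
131.475/474.972 × 100 = 27.68 wt%.

27.68 wt%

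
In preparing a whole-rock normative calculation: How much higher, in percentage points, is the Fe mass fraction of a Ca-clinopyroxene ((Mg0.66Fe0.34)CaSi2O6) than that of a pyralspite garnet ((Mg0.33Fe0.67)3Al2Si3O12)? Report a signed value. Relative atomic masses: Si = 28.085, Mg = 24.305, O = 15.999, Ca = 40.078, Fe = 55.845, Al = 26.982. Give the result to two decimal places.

-15.71 percentage points

Fe in (Mg0.66Fe0.34)CaSi2O6: molar mass 227.271 g/mol; 0.34×55.845 = 18.987 g → 8.35 wt%.
Fe in (Mg0.33Fe0.67)3Al2Si3O12: molar mass 466.517 g/mol; 2.01×55.845 = 112.248 g → 24.06 wt%.
Difference = 8.35 − 24.06 = -15.71 percentage points.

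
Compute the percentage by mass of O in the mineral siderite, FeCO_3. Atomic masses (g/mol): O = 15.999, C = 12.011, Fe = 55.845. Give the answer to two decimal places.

41.43 weight percent

M(FeCO_3) = 115.853 g/mol.
O contributes 3 × 15.999 = 47.997 g per mole.
47.997/115.853 = 0.4143 → 41.43%.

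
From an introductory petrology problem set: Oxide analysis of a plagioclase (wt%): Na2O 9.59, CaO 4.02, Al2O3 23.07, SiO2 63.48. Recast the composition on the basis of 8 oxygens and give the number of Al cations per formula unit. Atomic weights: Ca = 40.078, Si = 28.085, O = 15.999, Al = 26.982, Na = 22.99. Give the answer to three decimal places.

9.59 wt% Na2O ÷ 61.979 g/mol = 0.15473 mol, giving 0.30946 Na and 0.15473 O.
4.02 wt% CaO ÷ 56.077 g/mol = 0.07169 mol, giving 0.07169 Ca and 0.07169 O.
23.07 wt% Al2O3 ÷ 101.961 g/mol = 0.22626 mol, giving 0.45252 Al and 0.67878 O.
63.48 wt% SiO2 ÷ 60.083 g/mol = 1.05654 mol, giving 1.05654 Si and 2.11308 O.
Oxygen sums to 3.01828; scaling by 8/3.01828 = 2.65052 puts the formula on 8 O.
Al: 0.45252 × 2.65052 = 1.199 atoms per formula unit.

1.199 Al apfu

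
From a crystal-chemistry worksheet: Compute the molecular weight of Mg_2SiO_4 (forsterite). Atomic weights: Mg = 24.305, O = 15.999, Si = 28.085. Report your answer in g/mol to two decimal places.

140.69 g/mol

The formula mass is the sum 2*24.305 + 1*28.085 + 4*15.999.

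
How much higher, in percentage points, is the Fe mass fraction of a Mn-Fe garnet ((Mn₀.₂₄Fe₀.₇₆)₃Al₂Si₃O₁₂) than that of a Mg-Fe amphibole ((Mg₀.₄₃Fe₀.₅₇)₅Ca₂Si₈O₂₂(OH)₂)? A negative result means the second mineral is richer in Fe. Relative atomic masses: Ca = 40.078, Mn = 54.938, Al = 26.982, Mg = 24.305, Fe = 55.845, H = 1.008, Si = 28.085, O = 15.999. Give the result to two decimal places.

Fe in (Mn₀.₂₄Fe₀.₇₆)₃Al₂Si₃O₁₂: molar mass 497.089 g/mol; 2.28×55.845 = 127.327 g → 25.61 wt%.
Fe in (Mg₀.₄₃Fe₀.₅₇)₅Ca₂Si₈O₂₂(OH)₂: molar mass 902.242 g/mol; 2.85×55.845 = 159.158 g → 17.64 wt%.
Difference = 25.61 − 17.64 = 7.97 percentage points.

7.97 percentage points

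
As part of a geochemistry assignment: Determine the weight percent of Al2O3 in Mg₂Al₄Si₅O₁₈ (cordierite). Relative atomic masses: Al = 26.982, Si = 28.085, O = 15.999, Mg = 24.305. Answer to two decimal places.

Molar mass of Mg₂Al₄Si₅O₁₈ = 2×24.305 + 4×26.982 + 5×28.085 + 18×15.999 = 584.945 g/mol.
Each formula unit contains 4 Al, equivalent to 4/2 = 2.0000 mol Al2O3.
M(Al2O3) = 2×26.982 + 3×15.999 = 101.961 g/mol.
Mass of Al2O3 per formula unit = 2.0000 × 101.961 = 203.922 g.
Al2O3 wt% = 203.922 / 584.945 × 100 = 34.86%.

34.86 wt%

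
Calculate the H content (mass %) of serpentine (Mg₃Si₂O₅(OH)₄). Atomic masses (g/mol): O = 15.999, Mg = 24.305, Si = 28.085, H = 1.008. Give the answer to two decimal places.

1.46 mass %

Formula mass = 3×24.305 + 2×28.085 + 9×15.999 + 4×1.008 = 277.108 g/mol, of which 4.032 g is H.
So H makes up 4.032/277.108 = 0.0146 of the mass, i.e. 1.46%.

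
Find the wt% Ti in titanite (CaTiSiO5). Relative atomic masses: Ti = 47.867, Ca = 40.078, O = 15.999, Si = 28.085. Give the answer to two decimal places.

24.42 weight percent

M(CaTiSiO5) = 196.025 g/mol.
Ti contributes 1 × 47.867 = 47.867 g per mole.
47.867/196.025 = 0.2442 → 24.42%.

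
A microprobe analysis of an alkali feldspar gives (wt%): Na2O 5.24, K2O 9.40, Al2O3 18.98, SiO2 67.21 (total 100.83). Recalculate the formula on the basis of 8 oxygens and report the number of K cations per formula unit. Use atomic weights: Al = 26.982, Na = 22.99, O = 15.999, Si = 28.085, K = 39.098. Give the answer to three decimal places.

5.24 wt% Na2O ÷ 61.979 g/mol = 0.08454 mol, giving 0.16908 Na and 0.08454 O.
9.40 wt% K2O ÷ 94.195 g/mol = 0.09979 mol, giving 0.19958 K and 0.09979 O.
18.98 wt% Al2O3 ÷ 101.961 g/mol = 0.18615 mol, giving 0.37230 Al and 0.55845 O.
67.21 wt% SiO2 ÷ 60.083 g/mol = 1.11862 mol, giving 1.11862 Si and 2.23724 O.
Oxygen sums to 2.98002; scaling by 8/2.98002 = 2.68455 puts the formula on 8 O.
K: 0.19958 × 2.68455 = 0.536 atoms per formula unit.

0.536 K apfu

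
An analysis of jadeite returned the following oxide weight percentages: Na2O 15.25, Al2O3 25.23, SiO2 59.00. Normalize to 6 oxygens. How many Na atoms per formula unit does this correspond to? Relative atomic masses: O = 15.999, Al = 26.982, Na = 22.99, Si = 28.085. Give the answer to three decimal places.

15.25 wt% Na2O ÷ 61.979 g/mol = 0.24605 mol, giving 0.49210 Na and 0.24605 O.
25.23 wt% Al2O3 ÷ 101.961 g/mol = 0.24745 mol, giving 0.49490 Al and 0.74235 O.
59.00 wt% SiO2 ÷ 60.083 g/mol = 0.98197 mol, giving 0.98197 Si and 1.96394 O.
Oxygen sums to 2.95234; scaling by 6/2.95234 = 2.03229 puts the formula on 6 O.
Na: 0.49210 × 2.03229 = 1.000 atoms per formula unit.

1.000 Na apfu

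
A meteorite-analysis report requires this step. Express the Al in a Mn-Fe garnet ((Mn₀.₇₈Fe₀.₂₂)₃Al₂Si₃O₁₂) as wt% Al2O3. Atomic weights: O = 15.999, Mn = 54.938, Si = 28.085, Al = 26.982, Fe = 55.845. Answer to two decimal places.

20.57 wt%

M((Mn₀.₇₈Fe₀.₂₂)₃Al₂Si₃O₁₂) = 495.620 g/mol; M(Al2O3) = 101.961 g/mol.
Moles Al2O3 per formula unit = 2 Al ÷ 2 = 1.0000.
Al2O3 fraction = (1.0000 × 101.961) / 495.620 = 101.961/495.620 = 0.2057.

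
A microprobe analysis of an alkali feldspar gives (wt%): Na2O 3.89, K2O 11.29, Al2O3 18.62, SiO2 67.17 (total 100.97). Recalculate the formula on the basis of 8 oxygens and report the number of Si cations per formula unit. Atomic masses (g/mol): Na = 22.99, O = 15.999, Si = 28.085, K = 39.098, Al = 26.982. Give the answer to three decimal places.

3.015 Si apfu

Na2O (M=61.979): mol = 0.06276; Na = 0.12552, O = 0.06276.
K2O (M=94.195): mol = 0.11986; K = 0.23972, O = 0.11986.
Al2O3 (M=101.961): mol = 0.18262; Al = 0.36524, O = 0.54786.
SiO2 (M=60.083): mol = 1.11795; Si = 1.11795, O = 2.23590.
ΣO = 2.96638; factor = 8/ΣO = 2.69689.
Si apfu = 1.11795 × 2.69689 = 3.015.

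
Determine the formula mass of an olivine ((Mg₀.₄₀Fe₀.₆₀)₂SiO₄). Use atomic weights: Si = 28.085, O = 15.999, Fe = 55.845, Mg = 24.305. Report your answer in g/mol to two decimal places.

Mg: 0.80 × 24.305 = 19.4440
Fe: 1.20 × 55.845 = 67.0140
Si: 1 × 28.085 = 28.0850
O: 4 × 15.999 = 63.9960
Summing the contributions gives the formula mass.

178.54 g/mol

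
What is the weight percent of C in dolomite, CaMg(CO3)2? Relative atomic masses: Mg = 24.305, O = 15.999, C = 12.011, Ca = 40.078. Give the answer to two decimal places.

M(CaMg(CO3)2) = 184.399 g/mol.
C contributes 2 × 12.011 = 24.022 g per mole.
24.022/184.399 = 0.1303 → 13.03%.

13.03 weight percent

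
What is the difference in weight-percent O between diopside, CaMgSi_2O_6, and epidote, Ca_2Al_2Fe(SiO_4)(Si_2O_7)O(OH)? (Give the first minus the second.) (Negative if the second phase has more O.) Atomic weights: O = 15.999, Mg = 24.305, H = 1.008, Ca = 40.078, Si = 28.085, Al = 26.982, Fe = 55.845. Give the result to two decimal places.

1.29 percentage points

O in CaMgSi_2O_6: molar mass 216.547 g/mol; 6×15.999 = 95.994 g → 44.33 wt%.
O in Ca_2Al_2Fe(SiO_4)(Si_2O_7)O(OH): molar mass 483.215 g/mol; 13×15.999 = 207.987 g → 43.04 wt%.
Difference = 44.33 − 43.04 = 1.29 percentage points.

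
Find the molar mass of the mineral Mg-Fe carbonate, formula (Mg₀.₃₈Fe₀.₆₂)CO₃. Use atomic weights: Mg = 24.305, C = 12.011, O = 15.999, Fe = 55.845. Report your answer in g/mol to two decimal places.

103.87 g/mol

Mg: 0.38 × 24.305 = 9.2359
Fe: 0.62 × 55.845 = 34.6239
C: 1 × 12.011 = 12.0110
O: 3 × 15.999 = 47.9970
Summing the contributions gives the formula mass.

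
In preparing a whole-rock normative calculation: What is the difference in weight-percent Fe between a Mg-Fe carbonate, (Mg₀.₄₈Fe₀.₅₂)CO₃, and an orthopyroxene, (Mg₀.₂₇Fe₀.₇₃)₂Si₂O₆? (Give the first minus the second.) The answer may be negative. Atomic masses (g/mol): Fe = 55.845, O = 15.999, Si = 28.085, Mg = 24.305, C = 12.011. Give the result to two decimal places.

-4.20 percentage points

First mineral: 29.039 g Fe in 100.714 g formula = 28.83 wt% Fe.
Second mineral: 81.534 g Fe in 246.822 g formula = 33.03 wt% Fe.
28.83% − 33.03% gives a difference of -4.20 percentage points.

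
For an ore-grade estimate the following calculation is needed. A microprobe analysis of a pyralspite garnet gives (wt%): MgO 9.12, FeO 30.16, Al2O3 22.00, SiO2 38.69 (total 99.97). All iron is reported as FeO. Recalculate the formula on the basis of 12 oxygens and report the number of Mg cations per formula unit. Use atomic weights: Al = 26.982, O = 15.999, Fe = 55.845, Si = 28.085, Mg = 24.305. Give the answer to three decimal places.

MgO (M=40.304): mol = 0.22628; Mg = 0.22628, O = 0.22628.
FeO (M=71.844): mol = 0.41980; Fe = 0.41980, O = 0.41980.
Al2O3 (M=101.961): mol = 0.21577; Al = 0.43154, O = 0.64731.
SiO2 (M=60.083): mol = 0.64394; Si = 0.64394, O = 1.28788.
ΣO = 2.58127; factor = 12/ΣO = 4.64887.
Mg apfu = 0.22628 × 4.64887 = 1.052.

1.052 Mg apfu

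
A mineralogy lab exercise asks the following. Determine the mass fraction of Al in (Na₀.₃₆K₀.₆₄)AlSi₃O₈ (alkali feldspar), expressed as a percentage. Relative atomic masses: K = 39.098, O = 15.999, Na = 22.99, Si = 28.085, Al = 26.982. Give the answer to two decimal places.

M((Na₀.₃₆K₀.₆₄)AlSi₃O₈) = 272.528 g/mol.
Al contributes 1 × 26.982 = 26.982 g per mole.
26.982/272.528 = 0.0990 → 9.90%.

9.90 weight percent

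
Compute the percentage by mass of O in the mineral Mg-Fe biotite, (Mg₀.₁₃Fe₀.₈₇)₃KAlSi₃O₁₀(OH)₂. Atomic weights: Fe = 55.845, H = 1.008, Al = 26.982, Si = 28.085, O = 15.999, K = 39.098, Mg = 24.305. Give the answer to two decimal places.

Molar mass of (Mg₀.₁₃Fe₀.₈₇)₃KAlSi₃O₁₀(OH)₂: 0.39×24.305 + 2.61×55.845 + 1×39.098 + 1×26.982 + 3×28.085 + 12×15.999 + 2×1.008 = 499.573 g/mol.
Mass of O per formula unit: 12 × 15.999 = 191.988 g.
Weight fraction O = 191.988 / 499.573 = 0.3843.

38.43 mass %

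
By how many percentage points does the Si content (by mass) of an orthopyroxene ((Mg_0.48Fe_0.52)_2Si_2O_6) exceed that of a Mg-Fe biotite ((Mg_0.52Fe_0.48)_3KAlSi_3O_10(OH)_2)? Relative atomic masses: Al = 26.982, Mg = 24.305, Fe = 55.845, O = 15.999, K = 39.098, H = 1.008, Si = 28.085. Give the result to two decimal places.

Si in (Mg_0.48Fe_0.52)_2Si_2O_6: molar mass 233.576 g/mol; 2×28.085 = 56.170 g → 24.05 wt%.
Si in (Mg_0.52Fe_0.48)_3KAlSi_3O_10(OH)_2: molar mass 462.672 g/mol; 3×28.085 = 84.255 g → 18.21 wt%.
Difference = 24.05 − 18.21 = 5.84 percentage points.

5.84 percentage points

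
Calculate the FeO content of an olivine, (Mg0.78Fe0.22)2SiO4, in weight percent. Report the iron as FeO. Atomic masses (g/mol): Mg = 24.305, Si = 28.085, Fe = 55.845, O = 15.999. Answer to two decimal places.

20.45 wt%

M((Mg0.78Fe0.22)2SiO4) = 154.569 g/mol; M(FeO) = 71.844 g/mol.
Moles FeO per formula unit = 0.44 Fe ÷ 1 = 0.4400.
FeO fraction = (0.4400 × 71.844) / 154.569 = 31.611/154.569 = 0.2045.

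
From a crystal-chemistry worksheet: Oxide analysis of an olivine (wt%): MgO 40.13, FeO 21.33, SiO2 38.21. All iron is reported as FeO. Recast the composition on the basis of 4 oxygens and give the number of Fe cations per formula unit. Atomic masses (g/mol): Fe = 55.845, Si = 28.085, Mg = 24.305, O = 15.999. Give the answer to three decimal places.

MgO: 40.13/40.304 = 0.99568 mol → 0.99568 mol Mg, 0.99568 mol O.
FeO: 21.33/71.844 = 0.29689 mol → 0.29689 mol Fe, 0.29689 mol O.
SiO2: 38.21/60.083 = 0.63595 mol → 0.63595 mol Si, 1.27190 mol O.
Total oxygen = 2.56447 mol. Normalization factor = 4/2.56447 = 1.55978.
Fe per 4 O = 0.29689 × 1.55978 = 0.463.

0.463 Fe apfu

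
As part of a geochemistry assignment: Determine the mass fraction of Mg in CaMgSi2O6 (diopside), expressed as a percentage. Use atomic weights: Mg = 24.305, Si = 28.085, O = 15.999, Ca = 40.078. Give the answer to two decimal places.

11.22 wt%

Molar mass of CaMgSi2O6: 1*40.078 + 1*24.305 + 2*28.085 + 6*15.999 = 216.547 g/mol.
Mass of Mg per formula unit: 1 × 24.305 = 24.305 g.
Weight fraction Mg = 24.305 / 216.547 = 0.1122.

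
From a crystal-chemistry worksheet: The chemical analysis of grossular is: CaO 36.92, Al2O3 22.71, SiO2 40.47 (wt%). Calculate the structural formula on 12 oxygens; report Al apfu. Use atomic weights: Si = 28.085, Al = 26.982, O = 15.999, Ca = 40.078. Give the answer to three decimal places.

1.999 Al apfu

CaO: 36.92/56.077 = 0.65838 mol → 0.65838 mol Ca, 0.65838 mol O.
Al2O3: 22.71/101.961 = 0.22273 mol → 0.44546 mol Al, 0.66819 mol O.
SiO2: 40.47/60.083 = 0.67357 mol → 0.67357 mol Si, 1.34714 mol O.
Total oxygen = 2.67371 mol. Normalization factor = 12/2.67371 = 4.48815.
Al per 12 O = 0.44546 × 4.48815 = 1.999.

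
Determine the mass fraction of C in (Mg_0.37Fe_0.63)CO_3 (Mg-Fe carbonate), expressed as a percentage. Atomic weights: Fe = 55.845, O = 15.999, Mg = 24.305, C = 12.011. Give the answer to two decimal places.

11.53 weight percent

Molar mass of (Mg_0.37Fe_0.63)CO_3: 0.37*24.305 + 0.63*55.845 + 1*12.011 + 3*15.999 = 104.183 g/mol.
Mass of C per formula unit: 1 × 12.011 = 12.011 g.
Weight fraction C = 12.011 / 104.183 = 0.1153.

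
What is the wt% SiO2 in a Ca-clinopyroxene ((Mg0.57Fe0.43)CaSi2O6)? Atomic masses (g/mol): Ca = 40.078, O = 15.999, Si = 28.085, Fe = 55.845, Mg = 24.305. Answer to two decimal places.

M((Mg0.57Fe0.43)CaSi2O6) = 230.109 g/mol; M(SiO2) = 60.083 g/mol.
Moles SiO2 per formula unit = 2 Si ÷ 1 = 2.0000.
SiO2 fraction = (2.0000 × 60.083) / 230.109 = 120.166/230.109 = 0.5222.

52.22 wt%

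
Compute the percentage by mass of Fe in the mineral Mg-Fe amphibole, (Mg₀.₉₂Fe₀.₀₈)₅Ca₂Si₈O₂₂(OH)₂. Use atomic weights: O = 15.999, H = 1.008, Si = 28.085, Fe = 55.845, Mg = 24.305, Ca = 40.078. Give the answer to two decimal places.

Formula mass = 4.60×24.305 + 0.40×55.845 + 2×40.078 + 8×28.085 + 24×15.999 + 2×1.008 = 824.969 g/mol, of which 22.338 g is Fe.
So Fe makes up 22.338/824.969 = 0.0271 of the mass, i.e. 2.71%.

2.71 weight percent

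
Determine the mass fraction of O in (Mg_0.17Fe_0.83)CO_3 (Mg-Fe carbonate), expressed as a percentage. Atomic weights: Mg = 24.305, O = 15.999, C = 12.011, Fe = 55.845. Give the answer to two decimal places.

43.44 mass %

M((Mg_0.17Fe_0.83)CO_3) = 110.491 g/mol.
O contributes 3 × 15.999 = 47.997 g per mole.
47.997/110.491 = 0.4344 → 43.44%.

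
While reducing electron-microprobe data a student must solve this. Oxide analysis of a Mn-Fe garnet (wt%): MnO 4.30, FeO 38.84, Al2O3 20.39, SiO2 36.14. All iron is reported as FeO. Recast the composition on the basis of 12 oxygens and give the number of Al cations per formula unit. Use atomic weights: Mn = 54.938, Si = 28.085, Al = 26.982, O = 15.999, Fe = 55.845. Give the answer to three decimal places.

1.996 Al apfu

MnO (M=70.937): mol = 0.06062; Mn = 0.06062, O = 0.06062.
FeO (M=71.844): mol = 0.54062; Fe = 0.54062, O = 0.54062.
Al2O3 (M=101.961): mol = 0.19998; Al = 0.39996, O = 0.59994.
SiO2 (M=60.083): mol = 0.60150; Si = 0.60150, O = 1.20300.
ΣO = 2.40418; factor = 12/ΣO = 4.99131.
Al apfu = 0.39996 × 4.99131 = 1.996.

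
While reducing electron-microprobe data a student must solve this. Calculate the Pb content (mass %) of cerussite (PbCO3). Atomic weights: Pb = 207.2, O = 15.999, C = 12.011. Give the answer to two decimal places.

Formula mass = 1×207.2 + 1×12.011 + 3×15.999 = 267.208 g/mol, of which 207.200 g is Pb.
So Pb makes up 207.200/267.208 = 0.7754 of the mass, i.e. 77.54%.

77.54 mass %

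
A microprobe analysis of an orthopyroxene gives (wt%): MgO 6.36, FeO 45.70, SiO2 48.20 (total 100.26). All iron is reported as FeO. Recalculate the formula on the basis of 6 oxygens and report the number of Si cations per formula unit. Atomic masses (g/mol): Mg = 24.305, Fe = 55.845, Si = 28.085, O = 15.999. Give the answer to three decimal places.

6.36 wt% MgO ÷ 40.304 g/mol = 0.15780 mol, giving 0.15780 Mg and 0.15780 O.
45.70 wt% FeO ÷ 71.844 g/mol = 0.63610 mol, giving 0.63610 Fe and 0.63610 O.
48.20 wt% SiO2 ÷ 60.083 g/mol = 0.80222 mol, giving 0.80222 Si and 1.60444 O.
Oxygen sums to 2.39834; scaling by 6/2.39834 = 2.50173 puts the formula on 6 O.
Si: 0.80222 × 2.50173 = 2.007 atoms per formula unit.

2.007 Si apfu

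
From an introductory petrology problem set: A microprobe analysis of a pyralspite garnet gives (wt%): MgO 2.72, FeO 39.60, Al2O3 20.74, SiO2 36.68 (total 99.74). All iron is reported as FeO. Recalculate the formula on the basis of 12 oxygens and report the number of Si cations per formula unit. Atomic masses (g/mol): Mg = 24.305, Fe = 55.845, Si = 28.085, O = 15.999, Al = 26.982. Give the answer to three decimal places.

2.990 Si apfu

MgO: 2.72/40.304 = 0.06749 mol → 0.06749 mol Mg, 0.06749 mol O.
FeO: 39.60/71.844 = 0.55119 mol → 0.55119 mol Fe, 0.55119 mol O.
Al2O3: 20.74/101.961 = 0.20341 mol → 0.40682 mol Al, 0.61023 mol O.
SiO2: 36.68/60.083 = 0.61049 mol → 0.61049 mol Si, 1.22098 mol O.
Total oxygen = 2.44989 mol. Normalization factor = 12/2.44989 = 4.89818.
Si per 12 O = 0.61049 × 4.89818 = 2.990.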